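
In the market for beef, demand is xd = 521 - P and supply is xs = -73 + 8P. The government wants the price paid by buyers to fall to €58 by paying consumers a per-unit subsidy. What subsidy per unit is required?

Required subsidy s = €9 per unit

At a buyer price of 58, quantity demanded is 521 − 1·58 = 463.
Sellers supply 463 only when they receive Ps with -73 + 8·Ps = 463, i.e. Ps = 67.
s = Ps − Pb = 67 − 58 = 9.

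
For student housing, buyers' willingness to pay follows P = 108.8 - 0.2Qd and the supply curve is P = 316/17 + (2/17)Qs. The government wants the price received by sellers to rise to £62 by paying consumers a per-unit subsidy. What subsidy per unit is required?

Required subsidy s = £27 per unit

At a seller price of 62, quantity supplied is -158 + 8.5·62 = 369.
Buyers absorb 369 only when they pay Pb = 108.8 − 0.2·369 = 35.
s = Ps − Pb = 62 − 35 = 27.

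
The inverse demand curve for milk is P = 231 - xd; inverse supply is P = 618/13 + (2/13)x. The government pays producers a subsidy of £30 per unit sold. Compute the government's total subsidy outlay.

Pre-subsidy: 231 - x = 618/13 + (2/13)x gives x* = 159 and P* = 72.
With the subsidy, sellers receive Ps = Pb + 30 for each unit, where Pb is the price buyers pay.
On the curves, Pb = 231 - x and Ps = 618/13 + (2/13)x; the wedge Ps − Pb = 30 gives 618/13 + (2/13)x − (231 - x) = 30, so x' = 185.
Then Pb = 231 − 1·185 = 46 and Ps = 618/13 + (2/13)·185 = 76.
Government outlay = subsidy × quantity = 30 × 185 = 5550.

Government cost = £5550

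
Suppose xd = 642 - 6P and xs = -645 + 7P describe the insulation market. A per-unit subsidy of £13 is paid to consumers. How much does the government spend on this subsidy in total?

Pre-subsidy: 642 - 6P = -645 + 7P gives P* = 99, x* = 48.
With the rebate, buyers effectively pay Pb = Ps − 13, where Ps is the price sellers receive.
Demand in terms of Ps becomes xd = 642 − 6(Ps − 13) = 720 - 6Ps. Setting this equal to supply: 720 - 6Ps = -645 + 7Ps, so Ps = 105.
Buyers pay Pb = 105 − 13 = 92; x' = -645 + 7·105 = 90.
Government outlay = subsidy × quantity = 13 × 90 = 1170.

Government cost = £1170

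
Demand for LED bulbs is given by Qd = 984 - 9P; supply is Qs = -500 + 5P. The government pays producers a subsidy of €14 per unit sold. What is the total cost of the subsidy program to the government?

Government cost = €1050

Pre-subsidy: 984 - 9P = -500 + 5P gives P* = 106, Q* = 30.
With the subsidy, sellers receive Ps = Pb + 14 for each unit, where Pb is the price buyers pay.
Supply in terms of Pb becomes Qs = -500 + 5(Pb + 14) = -430 + 5Pb. Setting this equal to demand: 984 - 9Pb = -430 + 5Pb, so Pb = 101.
Sellers receive Ps = 101 + 14 = 115; Q' = 984 − 9·101 = 75.
Government outlay = subsidy × quantity = 14 × 75 = 1050.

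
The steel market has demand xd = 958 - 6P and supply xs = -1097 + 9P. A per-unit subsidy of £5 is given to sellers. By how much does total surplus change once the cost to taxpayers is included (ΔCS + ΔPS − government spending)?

Pre-subsidy: 958 - 6P = -1097 + 9P gives P* = 137, x* = 136.
With the subsidy, sellers receive Ps = Pb + 5 for each unit, where Pb is the price buyers pay.
Supply in terms of Pb becomes xs = -1097 + 9(Pb + 5) = -1052 + 9Pb. Setting this equal to demand: 958 - 6Pb = -1052 + 9Pb, so Pb = 134.
Sellers receive Ps = 134 + 5 = 139; x' = 958 − 6·134 = 154.
ΔCS = ½(136 + 154)(137 − 134) = 435; ΔPS = ½(136 + 154)(139 − 137) = 290.
Government spending = 5 × 154 = 770.
Net change = 435 + 290 − 770 = -45. The loss equals the DWL triangle ½·5·18.

Net change in total surplus = -£45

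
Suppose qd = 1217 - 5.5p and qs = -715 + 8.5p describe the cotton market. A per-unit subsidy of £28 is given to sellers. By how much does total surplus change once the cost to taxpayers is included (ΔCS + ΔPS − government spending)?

Pre-subsidy: 1217 - 5.5p = -715 + 8.5p gives p* = 138, q* = 458.
With the subsidy, sellers receive ps = pb + 28 for each unit, where pb is the price buyers pay.
Supply in terms of pb becomes qs = -715 + 8.5(pb + 28) = -477 + 8.5pb. Setting this equal to demand: 1217 - 5.5pb = -477 + 8.5pb, so pb = 121.
Sellers receive ps = 121 + 28 = 149; q' = 1217 − 5.5·121 = 551.5.
ΔCS = ½(458 + 551.5)(138 − 121) = 8580.75; ΔPS = ½(458 + 551.5)(149 − 138) = 5552.25.
Government spending = 28 × 551.5 = 15442.
Net change = 8580.75 + 5552.25 − 15442 = -1309. The loss equals the DWL triangle ½·28·93.5.

Net change in total surplus = -£1309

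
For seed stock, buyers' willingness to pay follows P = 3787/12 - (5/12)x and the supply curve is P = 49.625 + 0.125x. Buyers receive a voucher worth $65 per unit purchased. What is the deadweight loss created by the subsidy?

Deadweight loss = $3900

Pre-subsidy: 3787/12 - (5/12)x = 49.625 + 0.125x gives x* = 491 and P* = 111.
With the rebate, buyers effectively pay Pb = Ps − 65, where Ps is the price sellers receive.
On the curves, Pb = 3787/12 - (5/12)x and Ps = 49.625 + 0.125x; the wedge Ps − Pb = 65 gives 49.625 + 0.125x − (3787/12 - (5/12)x) = 65, so x' = 611.
Then Pb = 3787/12 − (5/12)·611 = 61 and Ps = 49.625 + 0.125·611 = 126.
The subsidy expands output by 611 − 491 = 120 past the efficient level; on those units the gap between marginal cost and willingness to pay runs from 0 up to 65.
DWL = ½ × 65 × 120 = 3900.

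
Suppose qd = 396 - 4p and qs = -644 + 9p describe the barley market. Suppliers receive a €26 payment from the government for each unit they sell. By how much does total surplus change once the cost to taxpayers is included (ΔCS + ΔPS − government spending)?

Net change in total surplus = -€936

Pre-subsidy: 396 - 4p = -644 + 9p gives p* = 80, q* = 76.
With the subsidy, sellers receive ps = pb + 26 for each unit, where pb is the price buyers pay.
Supply in terms of pb becomes qs = -644 + 9(pb + 26) = -410 + 9pb. Setting this equal to demand: 396 - 4pb = -410 + 9pb, so pb = 62.
Sellers receive ps = 62 + 26 = 88; q' = 396 − 4·62 = 148.
ΔCS = ½(76 + 148)(80 − 62) = 2016; ΔPS = ½(76 + 148)(88 − 80) = 896.
Government spending = 26 × 148 = 3848.
Net change = 2016 + 896 − 3848 = -936. The loss equals the DWL triangle ½·26·72.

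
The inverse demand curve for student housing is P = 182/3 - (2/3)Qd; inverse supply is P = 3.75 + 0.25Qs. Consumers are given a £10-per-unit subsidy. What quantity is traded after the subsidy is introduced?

Q' = 73

Pre-subsidy: 182/3 - (2/3)Q = 3.75 + 0.25Q gives Q* = 683/11 and P* = 212/11.
With the rebate, buyers effectively pay Pb = Ps − 10, where Ps is the price sellers receive.
On the curves, Pb = 182/3 - (2/3)Q and Ps = 3.75 + 0.25Q; the wedge Ps − Pb = 10 gives 3.75 + 0.25Q − (182/3 - (2/3)Q) = 10, so Q' = 73.
Then Pb = 182/3 − (2/3)·73 = 12 and Ps = 3.75 + 0.25·73 = 22.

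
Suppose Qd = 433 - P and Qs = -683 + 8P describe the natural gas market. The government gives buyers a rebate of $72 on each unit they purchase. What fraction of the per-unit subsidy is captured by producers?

Producer share = 1/9

Pre-subsidy: 433 - P = -683 + 8P gives P* = 124, Q* = 309.
With the rebate, buyers effectively pay Pb = Ps − 72, where Ps is the price sellers receive.
Demand in terms of Ps becomes Qd = 433 − 1(Ps − 72) = 505 - Ps. Setting this equal to supply: 505 - Ps = -683 + 8Ps, so Ps = 132.
Buyers pay Pb = 132 − 72 = 60; Q' = -683 + 8·132 = 373.
Buyers' price falls by P* − Pb = 124 − 60 = 64; sellers' price rises by Ps − P* = 132 − 124 = 8.
So producers capture 8/72 = 1/9 of each unit of subsidy.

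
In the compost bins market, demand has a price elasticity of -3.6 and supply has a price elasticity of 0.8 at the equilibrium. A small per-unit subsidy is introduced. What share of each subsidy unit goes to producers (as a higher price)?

Producer share = 9/11

For a small subsidy around the equilibrium, the benefit split depends on the relative slopes, which at a point are proportional to the elasticities.
Buyer share = εs/(εs + |εd|) = 0.8/(0.8 + 3.6) = 2/11; seller share = |εd|/(εs + |εd|) = 9/11.
So producers capture 9/11 of the subsidy.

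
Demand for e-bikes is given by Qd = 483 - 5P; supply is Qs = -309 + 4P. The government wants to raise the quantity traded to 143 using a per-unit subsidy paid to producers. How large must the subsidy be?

Required subsidy s = 45 per unit

At Q = 143, invert demand for the buyer price: Pb = (483 − 143)/5 = 68; invert supply for the seller price: Ps = (143 − (-309))/4 = 113.
The subsidy must fill the gap: s = Ps − Pb = 113 − 68 = 45.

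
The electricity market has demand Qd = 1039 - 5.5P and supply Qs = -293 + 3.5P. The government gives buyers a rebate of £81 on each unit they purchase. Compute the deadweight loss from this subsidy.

Deadweight loss = £7016.625

Pre-subsidy: 1039 - 5.5P = -293 + 3.5P gives P* = 148, Q* = 225.
With the rebate, buyers effectively pay Pb = Ps − 81, where Ps is the price sellers receive.
Demand in terms of Ps becomes Qd = 1039 − 5.5(Ps − 81) = 1484.5 - 5.5Ps. Setting this equal to supply: 1484.5 - 5.5Ps = -293 + 3.5Ps, so Ps = 197.5.
Buyers pay Pb = 197.5 − 81 = 116.5; Q' = -293 + 3.5·197.5 = 398.25.
The subsidy expands output by 398.25 − 225 = 173.25 past the efficient level; on those units the gap between marginal cost and willingness to pay runs from 0 up to 81.
DWL = ½ × 81 × 173.25 = 7016.625.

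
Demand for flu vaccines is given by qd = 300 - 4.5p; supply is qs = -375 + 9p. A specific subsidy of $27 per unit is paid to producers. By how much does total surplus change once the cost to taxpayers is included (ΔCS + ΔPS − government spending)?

Net change in total surplus = -$1093.5

Pre-subsidy: 300 - 4.5p = -375 + 9p gives p* = 50, q* = 75.
With the subsidy, sellers receive ps = pb + 27 for each unit, where pb is the price buyers pay.
Supply in terms of pb becomes qs = -375 + 9(pb + 27) = -132 + 9pb. Setting this equal to demand: 300 - 4.5pb = -132 + 9pb, so pb = 32.
Sellers receive ps = 32 + 27 = 59; q' = 300 − 4.5·32 = 156.
ΔCS = ½(75 + 156)(50 − 32) = 2079; ΔPS = ½(75 + 156)(59 − 50) = 1039.5.
Government spending = 27 × 156 = 4212.
Net change = 2079 + 1039.5 − 4212 = -1093.5. The loss equals the DWL triangle ½·27·81.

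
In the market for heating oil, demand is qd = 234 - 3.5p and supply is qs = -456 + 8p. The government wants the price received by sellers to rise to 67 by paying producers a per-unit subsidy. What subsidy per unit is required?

At a seller price of 67, quantity supplied is -456 + 8·67 = 80.
Buyers absorb 80 only when they pay pb with 234 − 3.5·pb = 80, i.e. pb = 44.
s = ps − pb = 67 − 44 = 23.

Required subsidy s = 23 per unit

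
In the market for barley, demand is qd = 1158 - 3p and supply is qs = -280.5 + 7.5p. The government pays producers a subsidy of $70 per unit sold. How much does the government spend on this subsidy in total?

Pre-subsidy: 1158 - 3p = -280.5 + 7.5p gives p* = 137, q* = 747.
With the subsidy, sellers receive ps = pb + 70 for each unit, where pb is the price buyers pay.
Supply in terms of pb becomes qs = -280.5 + 7.5(pb + 70) = 244.5 + 7.5pb. Setting this equal to demand: 1158 - 3pb = 244.5 + 7.5pb, so pb = 87.
Sellers receive ps = 87 + 70 = 157; q' = 1158 − 3·87 = 897.
Government outlay = subsidy × quantity = 70 × 897 = 62790.

Government cost = $62790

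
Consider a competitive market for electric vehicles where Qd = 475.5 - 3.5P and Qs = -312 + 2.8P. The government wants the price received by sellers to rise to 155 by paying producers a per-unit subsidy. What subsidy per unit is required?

At a seller price of 155, quantity supplied is -312 + 2.8·155 = 122.
Buyers absorb 122 only when they pay Pb with 475.5 − 3.5·Pb = 122, i.e. Pb = 101.
s = Ps − Pb = 155 − 101 = 54.

Required subsidy s = 54 per unit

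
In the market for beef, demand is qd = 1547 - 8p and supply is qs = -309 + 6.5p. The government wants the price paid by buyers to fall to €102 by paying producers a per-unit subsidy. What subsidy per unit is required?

Required subsidy s = €58 per unit

At a buyer price of 102, quantity demanded is 1547 − 8·102 = 731.
Sellers supply 731 only when they receive ps with -309 + 6.5·ps = 731, i.e. ps = 160.
s = ps − pb = 160 − 102 = 58.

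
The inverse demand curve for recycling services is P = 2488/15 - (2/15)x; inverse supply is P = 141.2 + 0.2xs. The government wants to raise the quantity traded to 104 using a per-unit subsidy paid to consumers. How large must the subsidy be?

At x = 104, from the demand curve buyers pay Pb = 2488/15 − (2/15)·104 = 152; from the supply curve sellers need Ps = 141.2 + 0.2·104 = 162.
The subsidy must fill the gap: s = Ps − Pb = 162 − 152 = 10.

Required subsidy s = 10 per unit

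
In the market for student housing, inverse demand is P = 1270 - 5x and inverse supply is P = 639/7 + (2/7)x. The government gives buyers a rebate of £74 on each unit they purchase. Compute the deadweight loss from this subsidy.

Deadweight loss = £518

Pre-subsidy: 1270 - 5x = 639/7 + (2/7)x gives x* = 223 and P* = 155.
With the rebate, buyers effectively pay Pb = Ps − 74, where Ps is the price sellers receive.
On the curves, Pb = 1270 - 5x and Ps = 639/7 + (2/7)x; the wedge Ps − Pb = 74 gives 639/7 + (2/7)x − (1270 - 5x) = 74, so x' = 237.
Then Pb = 1270 − 5·237 = 85 and Ps = 639/7 + (2/7)·237 = 159.
The subsidy expands output by 237 − 223 = 14 past the efficient level; on those units the gap between marginal cost and willingness to pay runs from 0 up to 74.
DWL = ½ × 74 × 14 = 518.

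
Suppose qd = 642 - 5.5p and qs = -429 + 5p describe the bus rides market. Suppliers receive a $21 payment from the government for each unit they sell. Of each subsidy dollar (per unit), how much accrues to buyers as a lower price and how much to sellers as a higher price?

Pre-subsidy: 642 - 5.5p = -429 + 5p gives p* = 102, q* = 81.
With the subsidy, sellers receive ps = pb + 21 for each unit, where pb is the price buyers pay.
Supply in terms of pb becomes qs = -429 + 5(pb + 21) = -324 + 5pb. Setting this equal to demand: 642 - 5.5pb = -324 + 5pb, so pb = 92.
Sellers receive ps = 92 + 21 = 113; q' = 642 − 5.5·92 = 136.
Buyers' price falls by p* − pb = 102 − 92 = 10; sellers' price rises by ps − p* = 113 − 102 = 11.

Buyers gain $10 per unit; sellers gain $11 per unit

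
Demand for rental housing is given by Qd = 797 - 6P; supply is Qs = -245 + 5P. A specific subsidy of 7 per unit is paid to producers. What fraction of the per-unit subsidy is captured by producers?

Producer share = 6/11

Pre-subsidy: 797 - 6P = -245 + 5P gives P* = 1042/11, Q* = 2515/11.
With the subsidy, sellers receive Ps = Pb + 7 for each unit, where Pb is the price buyers pay.
Supply in terms of Pb becomes Qs = -245 + 5(Pb + 7) = -210 + 5Pb. Setting this equal to demand: 797 - 6Pb = -210 + 5Pb, so Pb = 1007/11.
Sellers receive Ps = 1007/11 + 7 = 1084/11; Q' = 797 − 6·(1007/11) = 2725/11.
Buyers' price falls by P* − Pb = 1042/11 − 1007/11 = 35/11; sellers' price rises by Ps − P* = 1084/11 − 1042/11 = 42/11.
So producers capture (42/11)/7 = 6/11 of each unit of subsidy.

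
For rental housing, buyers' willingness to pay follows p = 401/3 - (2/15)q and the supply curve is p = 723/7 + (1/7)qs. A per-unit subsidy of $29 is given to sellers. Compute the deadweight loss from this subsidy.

Pre-subsidy: 401/3 - (2/15)q = 723/7 + (1/7)q gives q* = 110 and p* = 119.
With the subsidy, sellers receive ps = pb + 29 for each unit, where pb is the price buyers pay.
On the curves, pb = 401/3 - (2/15)q and ps = 723/7 + (1/7)q; the wedge ps − pb = 29 gives 723/7 + (1/7)q − (401/3 - (2/15)q) = 29, so q' = 215.
Then pb = 401/3 − (2/15)·215 = 105 and ps = 723/7 + (1/7)·215 = 134.
The subsidy expands output by 215 − 110 = 105 past the efficient level; on those units the gap between marginal cost and willingness to pay runs from 0 up to 29.
DWL = ½ × 29 × 105 = 1522.5.

Deadweight loss = $1522.5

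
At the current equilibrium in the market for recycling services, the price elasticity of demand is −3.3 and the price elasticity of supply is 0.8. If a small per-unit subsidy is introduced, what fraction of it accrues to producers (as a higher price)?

For a small subsidy around the equilibrium, the benefit split depends on the relative slopes, which at a point are proportional to the elasticities.
Buyer share = εs/(εs + |εd|) = 0.8/(0.8 + 3.3) = 8/41; seller share = |εd|/(εs + |εd|) = 33/41.
So producers capture 33/41 of the subsidy.

Producer share = 33/41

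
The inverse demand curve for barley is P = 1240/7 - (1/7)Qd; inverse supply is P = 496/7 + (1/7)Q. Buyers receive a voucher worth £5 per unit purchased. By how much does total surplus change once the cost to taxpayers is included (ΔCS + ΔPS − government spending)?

Net change in total surplus = -£43.75

Pre-subsidy: 1240/7 - (1/7)Q = 496/7 + (1/7)Q gives Q* = 372 and P* = 124.
With the rebate, buyers effectively pay Pb = Ps − 5, where Ps is the price sellers receive.
On the curves, Pb = 1240/7 - (1/7)Q and Ps = 496/7 + (1/7)Q; the wedge Ps − Pb = 5 gives 496/7 + (1/7)Q − (1240/7 - (1/7)Q) = 5, so Q' = 389.5.
Then Pb = 1240/7 − (1/7)·389.5 = 121.5 and Ps = 496/7 + (1/7)·389.5 = 126.5.
ΔCS = ½(372 + 389.5)(124 − 121.5) = 951.875; ΔPS = ½(372 + 389.5)(126.5 − 124) = 951.875.
Government spending = 5 × 389.5 = 1947.5.
Net change = 951.875 + 951.875 − 1947.5 = -43.75. The loss equals the DWL triangle ½·5·17.5.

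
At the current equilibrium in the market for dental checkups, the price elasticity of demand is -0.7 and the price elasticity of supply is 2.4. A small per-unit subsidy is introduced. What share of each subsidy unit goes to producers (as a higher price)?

Producer share = 7/31

For a small subsidy around the equilibrium, the benefit split depends on the relative slopes, which at a point are proportional to the elasticities.
Buyer share = εs/(εs + |εd|) = 2.4/(2.4 + 0.7) = 24/31; seller share = |εd|/(εs + |εd|) = 7/31.
So producers capture 7/31 of the subsidy.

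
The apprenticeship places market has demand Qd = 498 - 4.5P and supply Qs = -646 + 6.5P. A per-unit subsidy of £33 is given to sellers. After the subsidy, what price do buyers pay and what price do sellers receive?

Buyers pay £84.5; sellers receive £117.5

Pre-subsidy: 498 - 4.5P = -646 + 6.5P gives P* = 104, Q* = 30.
With the subsidy, sellers receive Ps = Pb + 33 for each unit, where Pb is the price buyers pay.
Supply in terms of Pb becomes Qs = -646 + 6.5(Pb + 33) = -431.5 + 6.5Pb. Setting this equal to demand: 498 - 4.5Pb = -431.5 + 6.5Pb, so Pb = 84.5.
Sellers receive Ps = 84.5 + 33 = 117.5; Q' = 498 − 4.5·84.5 = 117.75.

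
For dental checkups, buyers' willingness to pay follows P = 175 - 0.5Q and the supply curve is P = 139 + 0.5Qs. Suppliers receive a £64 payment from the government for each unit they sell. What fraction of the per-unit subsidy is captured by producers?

Producer share = 0.5

Pre-subsidy: 175 - 0.5Q = 139 + 0.5Q gives Q* = 36 and P* = 157.
With the subsidy, sellers receive Ps = Pb + 64 for each unit, where Pb is the price buyers pay.
On the curves, Pb = 175 - 0.5Q and Ps = 139 + 0.5Q; the wedge Ps − Pb = 64 gives 139 + 0.5Q − (175 - 0.5Q) = 64, so Q' = 100.
Then Pb = 175 − 0.5·100 = 125 and Ps = 139 + 0.5·100 = 189.
Buyers' price falls by P* − Pb = 157 − 125 = 32; sellers' price rises by Ps − P* = 189 − 157 = 32.
So producers capture 32/64 = 0.5 of each unit of subsidy.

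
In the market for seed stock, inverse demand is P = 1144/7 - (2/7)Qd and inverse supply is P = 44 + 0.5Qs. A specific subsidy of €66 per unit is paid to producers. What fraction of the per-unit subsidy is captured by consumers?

Pre-subsidy: 1144/7 - (2/7)Q = 44 + 0.5Q gives Q* = 152 and P* = 120.
With the subsidy, sellers receive Ps = Pb + 66 for each unit, where Pb is the price buyers pay.
On the curves, Pb = 1144/7 - (2/7)Q and Ps = 44 + 0.5Q; the wedge Ps − Pb = 66 gives 44 + 0.5Q − (1144/7 - (2/7)Q) = 66, so Q' = 236.
Then Pb = 1144/7 − (2/7)·236 = 96 and Ps = 44 + 0.5·236 = 162.
Buyers' price falls by P* − Pb = 120 − 96 = 24; sellers' price rises by Ps − P* = 162 − 120 = 42.
So consumers capture 24/66 = 4/11 of each unit of subsidy.

Consumer share = 4/11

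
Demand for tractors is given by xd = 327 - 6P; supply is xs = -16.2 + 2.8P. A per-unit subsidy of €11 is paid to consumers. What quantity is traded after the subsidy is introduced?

Pre-subsidy: 327 - 6P = -16.2 + 2.8P gives P* = 39, x* = 93.
With the rebate, buyers effectively pay Pb = Ps − 11, where Ps is the price sellers receive.
Demand in terms of Ps becomes xd = 327 − 6(Ps − 11) = 393 - 6Ps. Setting this equal to supply: 393 - 6Ps = -16.2 + 2.8Ps, so Ps = 46.5.
Buyers pay Pb = 46.5 − 11 = 35.5; x' = -16.2 + 2.8·46.5 = 114.

x' = 114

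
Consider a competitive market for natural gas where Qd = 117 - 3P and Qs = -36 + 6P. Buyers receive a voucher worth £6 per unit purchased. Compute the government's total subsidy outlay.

Government cost = £468

Pre-subsidy: 117 - 3P = -36 + 6P gives P* = 17, Q* = 66.
With the rebate, buyers effectively pay Pb = Ps − 6, where Ps is the price sellers receive.
Demand in terms of Ps becomes Qd = 117 − 3(Ps − 6) = 135 - 3Ps. Setting this equal to supply: 135 - 3Ps = -36 + 6Ps, so Ps = 19.
Buyers pay Pb = 19 − 6 = 13; Q' = -36 + 6·19 = 78.
Government outlay = subsidy × quantity = 6 × 78 = 468.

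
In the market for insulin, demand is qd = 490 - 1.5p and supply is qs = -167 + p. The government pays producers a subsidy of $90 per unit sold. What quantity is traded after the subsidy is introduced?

q' = 149.8

Pre-subsidy: 490 - 1.5p = -167 + p gives p* = 262.8, q* = 95.8.
With the subsidy, sellers receive ps = pb + 90 for each unit, where pb is the price buyers pay.
Supply in terms of pb becomes qs = -167 + 1(pb + 90) = -77 + pb. Setting this equal to demand: 490 - 1.5pb = -77 + pb, so pb = 226.8.
Sellers receive ps = 226.8 + 90 = 316.8; q' = 490 − 1.5·226.8 = 149.8.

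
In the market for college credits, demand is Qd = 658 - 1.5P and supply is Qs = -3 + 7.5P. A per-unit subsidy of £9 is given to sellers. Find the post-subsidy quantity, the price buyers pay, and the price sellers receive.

Q' = 6709/12; buyers pay 1187/18; sellers receive 1349/18

Pre-subsidy: 658 - 1.5P = -3 + 7.5P gives P* = 661/9, Q* = 3287/6.
With the subsidy, sellers receive Ps = Pb + 9 for each unit, where Pb is the price buyers pay.
Supply in terms of Pb becomes Qs = -3 + 7.5(Pb + 9) = 64.5 + 7.5Pb. Setting this equal to demand: 658 - 1.5Pb = 64.5 + 7.5Pb, so Pb = 1187/18.
Sellers receive Ps = 1187/18 + 9 = 1349/18; Q' = 658 − 1.5·(1187/18) = 6709/12.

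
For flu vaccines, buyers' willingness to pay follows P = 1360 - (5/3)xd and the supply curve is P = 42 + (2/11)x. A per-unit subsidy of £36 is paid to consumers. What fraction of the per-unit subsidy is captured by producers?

Producer share = 6/61

Pre-subsidy: 1360 - (5/3)x = 42 + (2/11)x gives x* = 43494/61 and P* = 10470/61.
With the rebate, buyers effectively pay Pb = Ps − 36, where Ps is the price sellers receive.
On the curves, Pb = 1360 - (5/3)x and Ps = 42 + (2/11)x; the wedge Ps − Pb = 36 gives 42 + (2/11)x − (1360 - (5/3)x) = 36, so x' = 44682/61.
Then Pb = 1360 − (5/3)·(44682/61) = 8490/61 and Ps = 42 + (2/11)·(44682/61) = 10686/61.
Buyers' price falls by P* − Pb = 10470/61 − 8490/61 = 1980/61; sellers' price rises by Ps − P* = 10686/61 − 10470/61 = 216/61.
So producers capture (216/61)/36 = 6/61 of each unit of subsidy.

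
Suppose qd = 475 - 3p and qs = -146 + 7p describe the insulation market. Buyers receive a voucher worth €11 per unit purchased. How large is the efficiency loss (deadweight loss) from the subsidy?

Pre-subsidy: 475 - 3p = -146 + 7p gives p* = 62.1, q* = 288.7.
With the rebate, buyers effectively pay pb = ps − 11, where ps is the price sellers receive.
Demand in terms of ps becomes qd = 475 − 3(ps − 11) = 508 - 3ps. Setting this equal to supply: 508 - 3ps = -146 + 7ps, so ps = 65.4.
Buyers pay pb = 65.4 − 11 = 54.4; q' = -146 + 7·65.4 = 311.8.
The subsidy expands output by 311.8 − 288.7 = 23.1 past the efficient level; on those units the gap between marginal cost and willingness to pay runs from 0 up to 11.
DWL = ½ × 11 × 23.1 = 127.05.

Deadweight loss = €127.05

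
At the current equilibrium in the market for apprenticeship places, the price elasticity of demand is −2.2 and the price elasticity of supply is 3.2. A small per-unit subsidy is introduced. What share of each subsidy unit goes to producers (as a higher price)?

Producer share = 11/27

For a small subsidy around the equilibrium, the benefit split depends on the relative slopes, which at a point are proportional to the elasticities.
Buyer share = εs/(εs + |εd|) = 3.2/(3.2 + 2.2) = 16/27; seller share = |εd|/(εs + |εd|) = 11/27.
So producers capture 11/27 of the subsidy.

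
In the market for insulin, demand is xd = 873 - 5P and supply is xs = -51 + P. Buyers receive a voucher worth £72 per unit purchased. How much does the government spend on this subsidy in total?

Pre-subsidy: 873 - 5P = -51 + P gives P* = 154, x* = 103.
With the rebate, buyers effectively pay Pb = Ps − 72, where Ps is the price sellers receive.
Demand in terms of Ps becomes xd = 873 − 5(Ps − 72) = 1233 - 5Ps. Setting this equal to supply: 1233 - 5Ps = -51 + Ps, so Ps = 214.
Buyers pay Pb = 214 − 72 = 142; x' = -51 + 1·214 = 163.
Government outlay = subsidy × quantity = 72 × 163 = 11736.

Government cost = £11736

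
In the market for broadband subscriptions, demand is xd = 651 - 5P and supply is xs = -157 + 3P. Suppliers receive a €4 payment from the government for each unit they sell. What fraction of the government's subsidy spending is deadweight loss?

Pre-subsidy: 651 - 5P = -157 + 3P gives P* = 101, x* = 146.
With the subsidy, sellers receive Ps = Pb + 4 for each unit, where Pb is the price buyers pay.
Supply in terms of Pb becomes xs = -157 + 3(Pb + 4) = -145 + 3Pb. Setting this equal to demand: 651 - 5Pb = -145 + 3Pb, so Pb = 99.5.
Sellers receive Ps = 99.5 + 4 = 103.5; x' = 651 − 5·99.5 = 153.5.
ΔCS = ½(146 + 153.5)(101 − 99.5) = 224.625; ΔPS = ½(146 + 153.5)(103.5 − 101) = 374.375.
Government spending = 4 × 153.5 = 614.
DWL = ½ × 4 × (153.5 − 146) = 15; fraction = 15 / 614 = 15/614.

DWL / government spending = 15/614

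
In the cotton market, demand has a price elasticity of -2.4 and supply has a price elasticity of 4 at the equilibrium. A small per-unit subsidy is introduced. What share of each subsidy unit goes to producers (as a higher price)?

For a small subsidy around the equilibrium, the benefit split depends on the relative slopes, which at a point are proportional to the elasticities.
Buyer share = εs/(εs + |εd|) = 4/(4 + 2.4) = 0.625; seller share = |εd|/(εs + |εd|) = 0.375.
So producers capture 0.375 of the subsidy.

Producer share = 0.375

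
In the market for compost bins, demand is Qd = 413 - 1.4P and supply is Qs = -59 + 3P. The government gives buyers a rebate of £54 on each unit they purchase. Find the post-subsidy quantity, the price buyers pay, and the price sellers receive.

Q' = 3458/11; buyers pay 775/11; sellers receive 1369/11

Pre-subsidy: 413 - 1.4P = -59 + 3P gives P* = 1180/11, Q* = 2891/11.
With the rebate, buyers effectively pay Pb = Ps − 54, where Ps is the price sellers receive.
Demand in terms of Ps becomes Qd = 413 − 1.4(Ps − 54) = 488.6 - 1.4Ps. Setting this equal to supply: 488.6 - 1.4Ps = -59 + 3Ps, so Ps = 1369/11.
Buyers pay Pb = 1369/11 − 54 = 775/11; Q' = -59 + 3·(1369/11) = 3458/11.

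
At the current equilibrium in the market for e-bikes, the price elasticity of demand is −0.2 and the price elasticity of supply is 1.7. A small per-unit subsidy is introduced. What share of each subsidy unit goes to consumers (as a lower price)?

Consumer share = 17/19

For a small subsidy around the equilibrium, the benefit split depends on the relative slopes, which at a point are proportional to the elasticities.
Buyer share = εs/(εs + |εd|) = 1.7/(1.7 + 0.2) = 17/19; seller share = |εd|/(εs + |εd|) = 2/19.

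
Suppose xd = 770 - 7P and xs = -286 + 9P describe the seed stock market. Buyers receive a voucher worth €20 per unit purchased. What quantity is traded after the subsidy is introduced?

x' = 386.75

Pre-subsidy: 770 - 7P = -286 + 9P gives P* = 66, x* = 308.
With the rebate, buyers effectively pay Pb = Ps − 20, where Ps is the price sellers receive.
Demand in terms of Ps becomes xd = 770 − 7(Ps − 20) = 910 - 7Ps. Setting this equal to supply: 910 - 7Ps = -286 + 9Ps, so Ps = 74.75.
Buyers pay Pb = 74.75 − 20 = 54.75; x' = -286 + 9·74.75 = 386.75.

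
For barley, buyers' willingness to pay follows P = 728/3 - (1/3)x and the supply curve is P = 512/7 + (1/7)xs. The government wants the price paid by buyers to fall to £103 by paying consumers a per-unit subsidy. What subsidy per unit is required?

Required subsidy s = £30 per unit

At a buyer price of 103, quantity demanded is 728 − 3·103 = 419.
Sellers supply 419 only when they receive Ps = 512/7 + (1/7)·419 = 133.
s = Ps − Pb = 133 − 103 = 30.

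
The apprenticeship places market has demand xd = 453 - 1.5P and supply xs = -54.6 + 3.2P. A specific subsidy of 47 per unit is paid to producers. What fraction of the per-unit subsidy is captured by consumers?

Consumer share = 32/47

Pre-subsidy: 453 - 1.5P = -54.6 + 3.2P gives P* = 108, x* = 291.
With the subsidy, sellers receive Ps = Pb + 47 for each unit, where Pb is the price buyers pay.
Supply in terms of Pb becomes xs = -54.6 + 3.2(Pb + 47) = 95.8 + 3.2Pb. Setting this equal to demand: 453 - 1.5Pb = 95.8 + 3.2Pb, so Pb = 76.
Sellers receive Ps = 76 + 47 = 123; x' = 453 − 1.5·76 = 339.
Buyers' price falls by P* − Pb = 108 − 76 = 32; sellers' price rises by Ps − P* = 123 − 108 = 15.
So consumers capture 32/47 = 32/47 of each unit of subsidy.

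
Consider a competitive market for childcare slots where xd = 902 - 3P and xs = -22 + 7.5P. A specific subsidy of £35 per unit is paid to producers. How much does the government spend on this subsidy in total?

Pre-subsidy: 902 - 3P = -22 + 7.5P gives P* = 88, x* = 638.
With the subsidy, sellers receive Ps = Pb + 35 for each unit, where Pb is the price buyers pay.
Supply in terms of Pb becomes xs = -22 + 7.5(Pb + 35) = 240.5 + 7.5Pb. Setting this equal to demand: 902 - 3Pb = 240.5 + 7.5Pb, so Pb = 63.
Sellers receive Ps = 63 + 35 = 98; x' = 902 − 3·63 = 713.
Government outlay = subsidy × quantity = 35 × 713 = 24955.

Government cost = £24955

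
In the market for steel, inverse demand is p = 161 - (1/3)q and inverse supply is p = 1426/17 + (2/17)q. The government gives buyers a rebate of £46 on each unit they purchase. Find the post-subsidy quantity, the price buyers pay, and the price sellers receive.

Pre-subsidy: 161 - (1/3)q = 1426/17 + (2/17)q gives q* = 171 and p* = 104.
With the rebate, buyers effectively pay pb = ps − 46, where ps is the price sellers receive.
On the curves, pb = 161 - (1/3)q and ps = 1426/17 + (2/17)q; the wedge ps − pb = 46 gives 1426/17 + (2/17)q − (161 - (1/3)q) = 46, so q' = 273.
Then pb = 161 − (1/3)·273 = 70 and ps = 1426/17 + (2/17)·273 = 116.

q' = 273; buyers pay £70; sellers receive £116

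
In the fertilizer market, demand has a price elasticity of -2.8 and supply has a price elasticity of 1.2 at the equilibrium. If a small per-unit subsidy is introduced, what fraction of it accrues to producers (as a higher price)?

Producer share = 0.7

For a small subsidy around the equilibrium, the benefit split depends on the relative slopes, which at a point are proportional to the elasticities.
Buyer share = εs/(εs + |εd|) = 1.2/(1.2 + 2.8) = 0.3; seller share = |εd|/(εs + |εd|) = 0.7.
So producers capture 0.7 of the subsidy.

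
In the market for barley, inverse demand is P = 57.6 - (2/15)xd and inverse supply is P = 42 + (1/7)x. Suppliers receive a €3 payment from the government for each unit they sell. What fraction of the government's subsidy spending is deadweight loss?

DWL / government spending = 5/62

Pre-subsidy: 57.6 - (2/15)x = 42 + (1/7)x gives x* = 1638/29 and P* = 1452/29.
With the subsidy, sellers receive Ps = Pb + 3 for each unit, where Pb is the price buyers pay.
On the curves, Pb = 57.6 - (2/15)x and Ps = 42 + (1/7)x; the wedge Ps − Pb = 3 gives 42 + (1/7)x − (57.6 - (2/15)x) = 3, so x' = 1953/29.
Then Pb = 57.6 − (2/15)·(1953/29) = 1410/29 and Ps = 42 + (1/7)·(1953/29) = 1497/29.
ΔCS = ½(1638/29 + 1953/29)(1452/29 − 1410/29) = 75411/841; ΔPS = ½(1638/29 + 1953/29)(1497/29 − 1452/29) = 161595/1682.
Government spending = 3 × 1953/29 = 5859/29.
DWL = ½ × 3 × (1953/29 − 1638/29) = 945/58; fraction = (945/58) / (5859/29) = 5/62.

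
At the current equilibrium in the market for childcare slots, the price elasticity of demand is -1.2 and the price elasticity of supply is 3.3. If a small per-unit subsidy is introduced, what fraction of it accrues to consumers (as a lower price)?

Consumer share = 11/15

For a small subsidy around the equilibrium, the benefit split depends on the relative slopes, which at a point are proportional to the elasticities.
Buyer share = εs/(εs + |εd|) = 3.3/(3.3 + 1.2) = 11/15; seller share = |εd|/(εs + |εd|) = 4/15.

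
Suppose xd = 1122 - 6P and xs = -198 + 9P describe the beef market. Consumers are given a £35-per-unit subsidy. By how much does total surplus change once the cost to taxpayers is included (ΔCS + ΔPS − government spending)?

Net change in total surplus = -£2205

Pre-subsidy: 1122 - 6P = -198 + 9P gives P* = 88, x* = 594.
With the rebate, buyers effectively pay Pb = Ps − 35, where Ps is the price sellers receive.
Demand in terms of Ps becomes xd = 1122 − 6(Ps − 35) = 1332 - 6Ps. Setting this equal to supply: 1332 - 6Ps = -198 + 9Ps, so Ps = 102.
Buyers pay Pb = 102 − 35 = 67; x' = -198 + 9·102 = 720.
ΔCS = ½(594 + 720)(88 − 67) = 13797; ΔPS = ½(594 + 720)(102 − 88) = 9198.
Government spending = 35 × 720 = 25200.
Net change = 13797 + 9198 − 25200 = -2205. The loss equals the DWL triangle ½·35·126.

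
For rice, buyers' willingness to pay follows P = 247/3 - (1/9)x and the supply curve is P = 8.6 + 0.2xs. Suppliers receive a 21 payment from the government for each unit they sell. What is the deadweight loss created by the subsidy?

Pre-subsidy: 247/3 - (1/9)x = 8.6 + 0.2x gives x* = 237 and P* = 56.
With the subsidy, sellers receive Ps = Pb + 21 for each unit, where Pb is the price buyers pay.
On the curves, Pb = 247/3 - (1/9)x and Ps = 8.6 + 0.2x; the wedge Ps − Pb = 21 gives 8.6 + 0.2x − (247/3 - (1/9)x) = 21, so x' = 304.5.
Then Pb = 247/3 − (1/9)·304.5 = 48.5 and Ps = 8.6 + 0.2·304.5 = 69.5.
The subsidy expands output by 304.5 − 237 = 67.5 past the efficient level; on those units the gap between marginal cost and willingness to pay runs from 0 up to 21.
DWL = ½ × 21 × 67.5 = 708.75.

Deadweight loss = 708.75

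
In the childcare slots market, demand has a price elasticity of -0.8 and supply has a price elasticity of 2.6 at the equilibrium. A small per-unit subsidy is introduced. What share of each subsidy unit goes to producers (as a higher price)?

Producer share = 4/17

For a small subsidy around the equilibrium, the benefit split depends on the relative slopes, which at a point are proportional to the elasticities.
Buyer share = εs/(εs + |εd|) = 2.6/(2.6 + 0.8) = 13/17; seller share = |εd|/(εs + |εd|) = 4/17.
So producers capture 4/17 of the subsidy.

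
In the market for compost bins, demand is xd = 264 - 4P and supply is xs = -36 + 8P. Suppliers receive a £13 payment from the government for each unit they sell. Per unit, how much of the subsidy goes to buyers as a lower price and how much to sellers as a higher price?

Pre-subsidy: 264 - 4P = -36 + 8P gives P* = 25, x* = 164.
With the subsidy, sellers receive Ps = Pb + 13 for each unit, where Pb is the price buyers pay.
Supply in terms of Pb becomes xs = -36 + 8(Pb + 13) = 68 + 8Pb. Setting this equal to demand: 264 - 4Pb = 68 + 8Pb, so Pb = 49/3.
Sellers receive Ps = 49/3 + 13 = 88/3; x' = 264 − 4·(49/3) = 596/3.
Buyers' price falls by P* − Pb = 25 − 49/3 = 26/3; sellers' price rises by Ps − P* = 88/3 − 25 = 13/3.

Buyers gain 26/3 per unit; sellers gain 13/3 per unit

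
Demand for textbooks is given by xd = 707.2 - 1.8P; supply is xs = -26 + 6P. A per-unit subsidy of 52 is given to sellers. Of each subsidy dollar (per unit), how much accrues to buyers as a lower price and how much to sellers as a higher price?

Pre-subsidy: 707.2 - 1.8P = -26 + 6P gives P* = 94, x* = 538.
With the subsidy, sellers receive Ps = Pb + 52 for each unit, where Pb is the price buyers pay.
Supply in terms of Pb becomes xs = -26 + 6(Pb + 52) = 286 + 6Pb. Setting this equal to demand: 707.2 - 1.8Pb = 286 + 6Pb, so Pb = 54.
Sellers receive Ps = 54 + 52 = 106; x' = 707.2 − 1.8·54 = 610.
Buyers' price falls by P* − Pb = 94 − 54 = 40; sellers' price rises by Ps − P* = 106 − 94 = 12.

Buyers gain 40 per unit; sellers gain 12 per unit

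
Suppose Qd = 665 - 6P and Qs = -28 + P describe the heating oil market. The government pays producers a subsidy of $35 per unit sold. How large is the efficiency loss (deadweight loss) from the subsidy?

Deadweight loss = $525

Pre-subsidy: 665 - 6P = -28 + P gives P* = 99, Q* = 71.
With the subsidy, sellers receive Ps = Pb + 35 for each unit, where Pb is the price buyers pay.
Supply in terms of Pb becomes Qs = -28 + 1(Pb + 35) = 7 + Pb. Setting this equal to demand: 665 - 6Pb = 7 + Pb, so Pb = 94.
Sellers receive Ps = 94 + 35 = 129; Q' = 665 − 6·94 = 101.
The subsidy expands output by 101 − 71 = 30 past the efficient level; on those units the gap between marginal cost and willingness to pay runs from 0 up to 35.
DWL = ½ × 35 × 30 = 525.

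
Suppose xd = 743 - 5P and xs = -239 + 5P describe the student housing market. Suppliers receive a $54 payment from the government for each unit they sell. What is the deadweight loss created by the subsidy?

Pre-subsidy: 743 - 5P = -239 + 5P gives P* = 98.2, x* = 252.
With the subsidy, sellers receive Ps = Pb + 54 for each unit, where Pb is the price buyers pay.
Supply in terms of Pb becomes xs = -239 + 5(Pb + 54) = 31 + 5Pb. Setting this equal to demand: 743 - 5Pb = 31 + 5Pb, so Pb = 71.2.
Sellers receive Ps = 71.2 + 54 = 125.2; x' = 743 − 5·71.2 = 387.
The subsidy expands output by 387 − 252 = 135 past the efficient level; on those units the gap between marginal cost and willingness to pay runs from 0 up to 54.
DWL = ½ × 54 × 135 = 3645.

Deadweight loss = $3645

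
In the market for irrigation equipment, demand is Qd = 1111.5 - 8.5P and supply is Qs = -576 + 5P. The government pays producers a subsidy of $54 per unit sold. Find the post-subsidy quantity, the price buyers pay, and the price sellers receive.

Pre-subsidy: 1111.5 - 8.5P = -576 + 5P gives P* = 125, Q* = 49.
With the subsidy, sellers receive Ps = Pb + 54 for each unit, where Pb is the price buyers pay.
Supply in terms of Pb becomes Qs = -576 + 5(Pb + 54) = -306 + 5Pb. Setting this equal to demand: 1111.5 - 8.5Pb = -306 + 5Pb, so Pb = 105.
Sellers receive Ps = 105 + 54 = 159; Q' = 1111.5 − 8.5·105 = 219.

Q' = 219; buyers pay $105; sellers receive $159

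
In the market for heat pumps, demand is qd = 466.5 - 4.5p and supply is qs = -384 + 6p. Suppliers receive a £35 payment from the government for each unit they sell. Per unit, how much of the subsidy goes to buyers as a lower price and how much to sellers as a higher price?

Pre-subsidy: 466.5 - 4.5p = -384 + 6p gives p* = 81, q* = 102.
With the subsidy, sellers receive ps = pb + 35 for each unit, where pb is the price buyers pay.
Supply in terms of pb becomes qs = -384 + 6(pb + 35) = -174 + 6pb. Setting this equal to demand: 466.5 - 4.5pb = -174 + 6pb, so pb = 61.
Sellers receive ps = 61 + 35 = 96; q' = 466.5 − 4.5·61 = 192.
Buyers' price falls by p* − pb = 81 − 61 = 20; sellers' price rises by ps − p* = 96 − 81 = 15.

Buyers gain £20 per unit; sellers gain £15 per unit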